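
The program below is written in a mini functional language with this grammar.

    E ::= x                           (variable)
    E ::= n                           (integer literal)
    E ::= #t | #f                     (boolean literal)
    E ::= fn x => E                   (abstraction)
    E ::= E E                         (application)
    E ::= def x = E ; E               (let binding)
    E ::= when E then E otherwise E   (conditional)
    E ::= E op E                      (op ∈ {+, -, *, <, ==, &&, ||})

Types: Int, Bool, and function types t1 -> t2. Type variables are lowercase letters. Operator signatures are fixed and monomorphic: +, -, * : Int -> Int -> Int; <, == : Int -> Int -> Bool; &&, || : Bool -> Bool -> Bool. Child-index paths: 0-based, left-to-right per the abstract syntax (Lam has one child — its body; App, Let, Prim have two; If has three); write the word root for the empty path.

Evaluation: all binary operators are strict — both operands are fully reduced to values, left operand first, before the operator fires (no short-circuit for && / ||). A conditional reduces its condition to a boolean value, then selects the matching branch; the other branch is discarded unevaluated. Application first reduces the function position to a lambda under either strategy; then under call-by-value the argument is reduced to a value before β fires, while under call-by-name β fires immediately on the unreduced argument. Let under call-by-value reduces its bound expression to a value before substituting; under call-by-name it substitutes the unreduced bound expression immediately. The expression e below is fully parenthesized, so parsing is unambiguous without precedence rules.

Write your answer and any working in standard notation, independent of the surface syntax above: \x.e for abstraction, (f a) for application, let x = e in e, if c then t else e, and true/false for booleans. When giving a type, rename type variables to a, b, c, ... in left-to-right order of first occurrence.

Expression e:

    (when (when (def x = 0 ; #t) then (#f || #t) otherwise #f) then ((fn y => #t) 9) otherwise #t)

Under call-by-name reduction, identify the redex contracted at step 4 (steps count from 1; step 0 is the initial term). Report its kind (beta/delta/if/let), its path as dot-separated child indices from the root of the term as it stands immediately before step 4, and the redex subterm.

Answer: if at root : (if true then ((\y.true) 9) else true)

Derivation:
step 0: (if (if (let x = 0 in true) then (false || true) else false) then ((\y.true) 9) else true)
step 1: [let@0.0] (if (if true then (false || true) else false) then ((\y.true) 9) else true)
step 2: [if@0] (if (false || true) then ((\y.true) 9) else true)
step 3: [delta@0] (if true then ((\y.true) 9) else true)
step 4: [if@root] ((\y.true) 9)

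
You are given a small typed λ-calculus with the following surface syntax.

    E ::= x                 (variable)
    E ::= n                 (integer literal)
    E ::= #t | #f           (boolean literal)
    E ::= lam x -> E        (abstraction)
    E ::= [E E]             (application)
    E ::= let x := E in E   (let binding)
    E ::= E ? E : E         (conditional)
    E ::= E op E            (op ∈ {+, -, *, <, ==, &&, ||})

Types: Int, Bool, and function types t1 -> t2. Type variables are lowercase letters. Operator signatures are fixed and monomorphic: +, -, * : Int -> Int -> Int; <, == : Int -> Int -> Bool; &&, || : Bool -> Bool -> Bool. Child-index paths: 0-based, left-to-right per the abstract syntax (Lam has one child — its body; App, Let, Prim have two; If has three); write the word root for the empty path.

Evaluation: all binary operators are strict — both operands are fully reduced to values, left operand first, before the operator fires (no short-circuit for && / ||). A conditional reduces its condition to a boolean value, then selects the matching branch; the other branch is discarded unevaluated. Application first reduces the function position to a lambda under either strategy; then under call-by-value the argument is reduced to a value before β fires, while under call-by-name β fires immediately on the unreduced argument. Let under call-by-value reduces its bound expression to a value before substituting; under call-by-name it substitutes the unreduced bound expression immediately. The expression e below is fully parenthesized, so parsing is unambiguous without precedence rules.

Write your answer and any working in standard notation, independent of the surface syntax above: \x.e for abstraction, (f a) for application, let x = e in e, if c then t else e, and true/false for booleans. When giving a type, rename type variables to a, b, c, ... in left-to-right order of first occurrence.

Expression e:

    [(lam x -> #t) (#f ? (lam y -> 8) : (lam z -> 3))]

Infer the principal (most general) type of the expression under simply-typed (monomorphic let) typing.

Working:
\x._ : a -> Bool
  unify Bool ~ Bool
\y._ : b -> Int
\z._ : c -> Int
  unify b -> Int ~ c -> Int
  unify b ~ c
  unify Int ~ Int
  unify a -> Bool ~ (c -> Int) -> d
  unify a ~ c -> Int
  unify Bool ~ d
_ _ : Bool

Answer: Bool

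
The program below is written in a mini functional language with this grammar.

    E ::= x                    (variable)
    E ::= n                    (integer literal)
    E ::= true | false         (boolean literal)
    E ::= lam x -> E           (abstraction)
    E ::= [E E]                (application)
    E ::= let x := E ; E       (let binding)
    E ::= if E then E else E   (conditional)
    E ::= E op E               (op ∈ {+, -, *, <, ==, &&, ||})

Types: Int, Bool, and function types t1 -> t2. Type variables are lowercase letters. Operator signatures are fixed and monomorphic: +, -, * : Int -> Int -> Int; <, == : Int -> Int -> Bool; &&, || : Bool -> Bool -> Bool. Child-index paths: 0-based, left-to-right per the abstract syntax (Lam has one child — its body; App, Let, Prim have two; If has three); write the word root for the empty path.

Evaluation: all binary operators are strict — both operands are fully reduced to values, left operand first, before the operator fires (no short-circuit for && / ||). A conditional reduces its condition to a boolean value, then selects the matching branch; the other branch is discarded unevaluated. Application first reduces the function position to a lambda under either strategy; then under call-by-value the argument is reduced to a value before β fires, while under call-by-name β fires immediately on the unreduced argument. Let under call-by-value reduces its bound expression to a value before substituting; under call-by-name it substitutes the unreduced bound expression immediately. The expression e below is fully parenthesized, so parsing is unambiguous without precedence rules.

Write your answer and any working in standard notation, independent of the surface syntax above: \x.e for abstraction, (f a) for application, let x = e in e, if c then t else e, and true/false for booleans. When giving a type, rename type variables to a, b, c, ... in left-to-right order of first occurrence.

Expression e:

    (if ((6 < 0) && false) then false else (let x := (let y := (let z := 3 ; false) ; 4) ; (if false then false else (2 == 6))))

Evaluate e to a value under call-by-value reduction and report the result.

Answer: false

Trace:
step 0: (if ((6 < 0) && false) then false else (let x = (let y = (let z = 3 in false) in 4) in (if false then false else (2 == 6))))
step 1: [delta@0.0] (if (false && false) then false else (let x = (let y = (let z = 3 in false) in 4) in (if false then false else (2 == 6))))
step 2: [delta@0] (if false then false else (let x = (let y = (let z = 3 in false) in 4) in (if false then false else (2 == 6))))
step 3: [if@root] (let x = (let y = (let z = 3 in false) in 4) in (if false then false else (2 == 6)))
step 4: [let@0.0] (let x = (let y = false in 4) in (if false then false else (2 == 6)))
step 5: [let@0] (let x = 4 in (if false then false else (2 == 6)))
step 6: [let@root] (if false then false else (2 == 6))
step 7: [if@root] (2 == 6)
step 8: [delta@root] false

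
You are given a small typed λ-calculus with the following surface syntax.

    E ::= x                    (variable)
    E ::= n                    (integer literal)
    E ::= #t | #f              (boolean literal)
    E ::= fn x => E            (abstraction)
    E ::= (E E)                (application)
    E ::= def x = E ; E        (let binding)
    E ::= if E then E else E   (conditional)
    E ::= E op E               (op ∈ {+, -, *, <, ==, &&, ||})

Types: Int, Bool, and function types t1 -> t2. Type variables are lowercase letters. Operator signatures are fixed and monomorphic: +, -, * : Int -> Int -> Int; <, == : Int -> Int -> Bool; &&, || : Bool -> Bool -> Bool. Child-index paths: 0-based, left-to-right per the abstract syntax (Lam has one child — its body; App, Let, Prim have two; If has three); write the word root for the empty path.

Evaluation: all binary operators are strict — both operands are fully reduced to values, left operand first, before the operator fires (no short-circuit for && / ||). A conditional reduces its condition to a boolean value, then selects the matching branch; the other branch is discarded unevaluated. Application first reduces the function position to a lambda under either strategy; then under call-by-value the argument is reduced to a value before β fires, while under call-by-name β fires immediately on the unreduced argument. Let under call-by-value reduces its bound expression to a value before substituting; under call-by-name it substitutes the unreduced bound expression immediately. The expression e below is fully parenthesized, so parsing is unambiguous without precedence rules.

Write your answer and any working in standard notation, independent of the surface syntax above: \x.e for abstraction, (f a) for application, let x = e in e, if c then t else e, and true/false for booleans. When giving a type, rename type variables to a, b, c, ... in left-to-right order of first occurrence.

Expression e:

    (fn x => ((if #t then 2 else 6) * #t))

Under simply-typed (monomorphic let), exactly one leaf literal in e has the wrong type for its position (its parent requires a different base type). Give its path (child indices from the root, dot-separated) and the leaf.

Trace:
  unify Bool ~ Bool
  unify Int ~ Int
  unify Int ~ Int
  unify Bool ~ Int
  FAIL: mismatch Bool ~ Int

Answer: 0.1 : true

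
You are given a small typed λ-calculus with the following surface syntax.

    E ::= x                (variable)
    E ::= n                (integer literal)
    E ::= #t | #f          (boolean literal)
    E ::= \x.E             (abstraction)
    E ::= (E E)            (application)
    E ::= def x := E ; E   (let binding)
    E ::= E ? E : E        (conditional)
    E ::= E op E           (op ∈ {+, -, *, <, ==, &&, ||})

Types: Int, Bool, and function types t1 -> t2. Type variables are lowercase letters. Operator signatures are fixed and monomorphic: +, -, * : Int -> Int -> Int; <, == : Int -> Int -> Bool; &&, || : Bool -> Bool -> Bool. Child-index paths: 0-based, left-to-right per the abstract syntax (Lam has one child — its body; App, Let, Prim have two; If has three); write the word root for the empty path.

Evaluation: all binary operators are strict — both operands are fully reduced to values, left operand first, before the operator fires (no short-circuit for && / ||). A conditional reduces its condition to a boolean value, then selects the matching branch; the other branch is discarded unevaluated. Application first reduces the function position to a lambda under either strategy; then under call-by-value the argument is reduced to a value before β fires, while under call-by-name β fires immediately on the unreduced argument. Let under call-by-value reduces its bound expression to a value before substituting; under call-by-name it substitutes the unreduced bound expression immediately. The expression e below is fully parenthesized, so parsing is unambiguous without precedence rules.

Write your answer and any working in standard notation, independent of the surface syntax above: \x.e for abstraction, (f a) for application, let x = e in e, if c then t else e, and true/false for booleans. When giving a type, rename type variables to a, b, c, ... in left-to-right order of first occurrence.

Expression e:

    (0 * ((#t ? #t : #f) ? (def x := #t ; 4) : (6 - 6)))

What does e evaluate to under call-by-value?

Derivation:
step 0: (0 * (if (if true then true else false) then (let x = true in 4) else (6 - 6)))
step 1: [if@1.0] (0 * (if true then (let x = true in 4) else (6 - 6)))
step 2: [if@1] (0 * (let x = true in 4))
step 3: [let@1] (0 * 4)
step 4: [delta@root] 0

Answer: 0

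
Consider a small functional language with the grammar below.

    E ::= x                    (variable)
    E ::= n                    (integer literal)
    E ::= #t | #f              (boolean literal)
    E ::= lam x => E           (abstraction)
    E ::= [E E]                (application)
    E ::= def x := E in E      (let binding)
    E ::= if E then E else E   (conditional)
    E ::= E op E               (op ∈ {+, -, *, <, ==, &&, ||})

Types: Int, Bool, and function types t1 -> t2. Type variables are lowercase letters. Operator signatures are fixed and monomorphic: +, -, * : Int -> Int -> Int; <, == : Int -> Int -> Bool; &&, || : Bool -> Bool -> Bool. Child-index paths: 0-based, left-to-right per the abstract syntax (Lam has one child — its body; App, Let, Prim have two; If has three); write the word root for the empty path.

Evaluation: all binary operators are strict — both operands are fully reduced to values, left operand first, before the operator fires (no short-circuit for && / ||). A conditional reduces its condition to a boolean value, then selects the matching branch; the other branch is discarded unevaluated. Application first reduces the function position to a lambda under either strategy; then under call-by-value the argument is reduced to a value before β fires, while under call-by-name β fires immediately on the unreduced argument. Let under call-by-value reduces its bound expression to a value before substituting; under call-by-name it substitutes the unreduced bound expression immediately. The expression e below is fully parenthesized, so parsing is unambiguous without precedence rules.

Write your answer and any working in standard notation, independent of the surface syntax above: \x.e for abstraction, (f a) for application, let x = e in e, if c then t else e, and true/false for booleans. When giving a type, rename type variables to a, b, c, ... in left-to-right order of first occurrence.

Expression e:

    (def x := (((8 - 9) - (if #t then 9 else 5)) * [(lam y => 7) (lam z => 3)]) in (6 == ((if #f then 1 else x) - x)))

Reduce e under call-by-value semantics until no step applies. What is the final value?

Answer: false

Trace:
step 0: (let x = (((8 - 9) - (if true then 9 else 5)) * ((\y.7) (\z.3))) in (6 == ((if false then 1 else x) - x)))
step 1: [delta@0.0.0] (let x = ((-1 - (if true then 9 else 5)) * ((\y.7) (\z.3))) in (6 == ((if false then 1 else x) - x)))
step 2: [if@0.0.1] (let x = ((-1 - 9) * ((\y.7) (\z.3))) in (6 == ((if false then 1 else x) - x)))
step 3: [delta@0.0] (let x = (-10 * ((\y.7) (\z.3))) in (6 == ((if false then 1 else x) - x)))
step 4: [beta@0.1] (let x = (-10 * 7) in (6 == ((if false then 1 else x) - x)))
step 5: [delta@0] (let x = -70 in (6 == ((if false then 1 else x) - x)))
step 6: [let@root] (6 == ((if false then 1 else -70) - -70))
step 7: [if@1.0] (6 == (-70 - -70))
step 8: [delta@1] (6 == 0)
step 9: [delta@root] false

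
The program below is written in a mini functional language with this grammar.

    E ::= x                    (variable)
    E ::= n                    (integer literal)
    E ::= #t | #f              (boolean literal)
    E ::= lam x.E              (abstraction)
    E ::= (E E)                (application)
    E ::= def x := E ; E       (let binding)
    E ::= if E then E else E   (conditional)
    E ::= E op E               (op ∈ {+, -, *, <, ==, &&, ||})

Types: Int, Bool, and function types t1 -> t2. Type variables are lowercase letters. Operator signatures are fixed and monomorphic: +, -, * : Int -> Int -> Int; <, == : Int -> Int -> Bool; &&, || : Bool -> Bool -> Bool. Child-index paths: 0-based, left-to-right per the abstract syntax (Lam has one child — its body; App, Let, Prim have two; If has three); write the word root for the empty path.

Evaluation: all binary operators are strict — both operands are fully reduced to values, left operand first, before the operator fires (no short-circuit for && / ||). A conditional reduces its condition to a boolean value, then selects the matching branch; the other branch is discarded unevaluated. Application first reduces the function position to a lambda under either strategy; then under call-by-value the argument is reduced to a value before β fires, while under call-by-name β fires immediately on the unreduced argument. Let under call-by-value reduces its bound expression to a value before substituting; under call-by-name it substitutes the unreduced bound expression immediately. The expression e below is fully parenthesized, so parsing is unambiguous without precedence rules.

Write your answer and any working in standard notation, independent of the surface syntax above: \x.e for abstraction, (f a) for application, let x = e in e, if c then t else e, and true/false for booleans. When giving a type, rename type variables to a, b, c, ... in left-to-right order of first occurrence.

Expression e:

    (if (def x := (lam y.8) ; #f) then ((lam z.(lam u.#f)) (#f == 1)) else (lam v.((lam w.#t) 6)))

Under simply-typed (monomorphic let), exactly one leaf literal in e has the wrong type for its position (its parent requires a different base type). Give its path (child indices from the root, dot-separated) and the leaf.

Answer: 1.1.0 : false

Trace:
\y._ : a -> Int
let x : a -> Int
  unify Bool ~ Bool
\u._ : c -> Bool
\z._ : b -> c -> Bool
  unify Bool ~ Int
  FAIL: mismatch Bool ~ Int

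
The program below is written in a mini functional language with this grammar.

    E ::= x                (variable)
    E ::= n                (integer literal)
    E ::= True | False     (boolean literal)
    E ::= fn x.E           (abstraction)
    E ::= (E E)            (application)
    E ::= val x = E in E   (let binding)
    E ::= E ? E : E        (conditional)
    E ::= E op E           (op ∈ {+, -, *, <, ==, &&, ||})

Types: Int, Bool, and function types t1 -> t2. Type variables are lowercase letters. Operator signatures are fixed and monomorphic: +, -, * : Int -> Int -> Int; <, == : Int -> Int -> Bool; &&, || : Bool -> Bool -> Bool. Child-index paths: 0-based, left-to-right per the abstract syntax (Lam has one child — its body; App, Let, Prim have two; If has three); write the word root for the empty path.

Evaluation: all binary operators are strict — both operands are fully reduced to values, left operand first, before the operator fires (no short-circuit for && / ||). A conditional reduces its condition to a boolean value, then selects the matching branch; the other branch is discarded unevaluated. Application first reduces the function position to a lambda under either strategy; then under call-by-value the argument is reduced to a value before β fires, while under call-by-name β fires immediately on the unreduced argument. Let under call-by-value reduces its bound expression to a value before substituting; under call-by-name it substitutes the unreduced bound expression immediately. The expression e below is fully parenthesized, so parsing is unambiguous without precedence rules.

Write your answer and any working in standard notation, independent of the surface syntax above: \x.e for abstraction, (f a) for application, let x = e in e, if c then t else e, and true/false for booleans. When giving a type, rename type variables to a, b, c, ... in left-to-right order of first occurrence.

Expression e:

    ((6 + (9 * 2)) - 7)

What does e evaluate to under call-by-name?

Answer: 17

Working:
step 0: ((6 + (9 * 2)) - 7)
step 1: [delta@0.1] ((6 + 18) - 7)
step 2: [delta@0] (24 - 7)
step 3: [delta@root] 17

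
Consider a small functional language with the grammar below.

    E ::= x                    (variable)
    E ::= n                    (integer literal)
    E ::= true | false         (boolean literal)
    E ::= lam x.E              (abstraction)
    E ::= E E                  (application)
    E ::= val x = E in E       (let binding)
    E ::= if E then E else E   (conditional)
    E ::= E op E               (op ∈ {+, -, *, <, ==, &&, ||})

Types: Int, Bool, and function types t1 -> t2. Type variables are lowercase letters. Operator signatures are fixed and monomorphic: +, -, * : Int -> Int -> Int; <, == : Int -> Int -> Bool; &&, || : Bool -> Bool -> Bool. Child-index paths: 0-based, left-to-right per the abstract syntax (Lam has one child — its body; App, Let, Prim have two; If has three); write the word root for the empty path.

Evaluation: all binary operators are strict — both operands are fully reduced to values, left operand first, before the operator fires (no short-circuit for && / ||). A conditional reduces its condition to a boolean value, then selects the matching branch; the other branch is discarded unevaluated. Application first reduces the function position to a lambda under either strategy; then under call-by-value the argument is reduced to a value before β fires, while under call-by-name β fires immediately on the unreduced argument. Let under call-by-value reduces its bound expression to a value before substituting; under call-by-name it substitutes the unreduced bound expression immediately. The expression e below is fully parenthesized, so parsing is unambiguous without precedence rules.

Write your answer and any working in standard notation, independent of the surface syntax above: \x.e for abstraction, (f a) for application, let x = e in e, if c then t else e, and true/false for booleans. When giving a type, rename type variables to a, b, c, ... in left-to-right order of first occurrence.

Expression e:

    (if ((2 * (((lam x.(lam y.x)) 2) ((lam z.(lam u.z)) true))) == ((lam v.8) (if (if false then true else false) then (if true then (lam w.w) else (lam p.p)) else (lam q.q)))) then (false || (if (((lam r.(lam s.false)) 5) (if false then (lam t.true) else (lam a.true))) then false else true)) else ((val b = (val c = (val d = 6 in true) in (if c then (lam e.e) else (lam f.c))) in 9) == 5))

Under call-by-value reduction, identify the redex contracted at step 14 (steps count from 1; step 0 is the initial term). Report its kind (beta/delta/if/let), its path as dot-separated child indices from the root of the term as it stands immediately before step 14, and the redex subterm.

Answer: delta at root : (9 == 5)

Working:
step 0: (if ((2 * (((\x.(\y.x)) 2) ((\z.(\u.z)) true))) == ((\v.8) (if (if false then true else false) then (if true then (\w.w) else (\p.p)) else (\q.q)))) then (false || (if (((\r.(\s.false)) 5) (if false then (\t.true) else (\a.true))) then false else true)) else ((let b = (let c = (let d = 6 in true) in (if c then (\e.e) else (\f.c))) in 9) == 5))
step 1: [beta@0.0.1.0] (if ((2 * ((\y.2) ((\z.(\u.z)) true))) == ((\v.8) (if (if false then true else false) then (if true then (\w.w) else (\p.p)) else (\q.q)))) then (false || (if (((\r.(\s.false)) 5) (if false then (\t.true) else (\a.true))) then false else true)) else ((let b = (let c = (let d = 6 in true) in (if c then (\e.e) else (\f.c))) in 9) == 5))
step 2: [beta@0.0.1.1] (if ((2 * ((\y.2) (\u.true))) == ((\v.8) (if (if false then true else false) then (if true then (\w.w) else (\p.p)) else (\q.q)))) then (false || (if (((\r.(\s.false)) 5) (if false then (\t.true) else (\a.true))) then false else true)) else ((let b = (let c = (let d = 6 in true) in (if c then (\e.e) else (\f.c))) in 9) == 5))
step 3: [beta@0.0.1] (if ((2 * 2) == ((\v.8) (if (if false then true else false) then (if true then (\w.w) else (\p.p)) else (\q.q)))) then (false || (if (((\r.(\s.false)) 5) (if false then (\t.true) else (\a.true))) then false else true)) else ((let b = (let c = (let d = 6 in true) in (if c then (\e.e) else (\f.c))) in 9) == 5))
step 4: [delta@0.0] (if (4 == ((\v.8) (if (if false then true else false) then (if true then (\w.w) else (\p.p)) else (\q.q)))) then (false || (if (((\r.(\s.false)) 5) (if false then (\t.true) else (\a.true))) then false else true)) else ((let b = (let c = (let d = 6 in true) in (if c then (\e.e) else (\f.c))) in 9) == 5))
step 5: [if@0.1.1.0] (if (4 == ((\v.8) (if false then (if true then (\w.w) else (\p.p)) else (\q.q)))) then (false || (if (((\r.(\s.false)) 5) (if false then (\t.true) else (\a.true))) then false else true)) else ((let b = (let c = (let d = 6 in true) in (if c then (\e.e) else (\f.c))) in 9) == 5))
step 6: [if@0.1.1] (if (4 == ((\v.8) (\q.q))) then (false || (if (((\r.(\s.false)) 5) (if false then (\t.true) else (\a.true))) then false else true)) else ((let b = (let c = (let d = 6 in true) in (if c then (\e.e) else (\f.c))) in 9) == 5))
step 7: [beta@0.1] (if (4 == 8) then (false || (if (((\r.(\s.false)) 5) (if false then (\t.true) else (\a.true))) then false else true)) else ((let b = (let c = (let d = 6 in true) in (if c then (\e.e) else (\f.c))) in 9) == 5))
step 8: [delta@0] (if false then (false || (if (((\r.(\s.false)) 5) (if false then (\t.true) else (\a.true))) then false else true)) else ((let b = (let c = (let d = 6 in true) in (if c then (\e.e) else (\f.c))) in 9) == 5))
step 9: [if@root] ((let b = (let c = (let d = 6 in true) in (if c then (\e.e) else (\f.c))) in 9) == 5)
step 10: [let@0.0.0] ((let b = (let c = true in (if c then (\e.e) else (\f.c))) in 9) == 5)
step 11: [let@0.0] ((let b = (if true then (\e.e) else (\f.true)) in 9) == 5)
step 12: [if@0.0] ((let b = (\e.e) in 9) == 5)
step 13: [let@0] (9 == 5)
step 14: [delta@root] false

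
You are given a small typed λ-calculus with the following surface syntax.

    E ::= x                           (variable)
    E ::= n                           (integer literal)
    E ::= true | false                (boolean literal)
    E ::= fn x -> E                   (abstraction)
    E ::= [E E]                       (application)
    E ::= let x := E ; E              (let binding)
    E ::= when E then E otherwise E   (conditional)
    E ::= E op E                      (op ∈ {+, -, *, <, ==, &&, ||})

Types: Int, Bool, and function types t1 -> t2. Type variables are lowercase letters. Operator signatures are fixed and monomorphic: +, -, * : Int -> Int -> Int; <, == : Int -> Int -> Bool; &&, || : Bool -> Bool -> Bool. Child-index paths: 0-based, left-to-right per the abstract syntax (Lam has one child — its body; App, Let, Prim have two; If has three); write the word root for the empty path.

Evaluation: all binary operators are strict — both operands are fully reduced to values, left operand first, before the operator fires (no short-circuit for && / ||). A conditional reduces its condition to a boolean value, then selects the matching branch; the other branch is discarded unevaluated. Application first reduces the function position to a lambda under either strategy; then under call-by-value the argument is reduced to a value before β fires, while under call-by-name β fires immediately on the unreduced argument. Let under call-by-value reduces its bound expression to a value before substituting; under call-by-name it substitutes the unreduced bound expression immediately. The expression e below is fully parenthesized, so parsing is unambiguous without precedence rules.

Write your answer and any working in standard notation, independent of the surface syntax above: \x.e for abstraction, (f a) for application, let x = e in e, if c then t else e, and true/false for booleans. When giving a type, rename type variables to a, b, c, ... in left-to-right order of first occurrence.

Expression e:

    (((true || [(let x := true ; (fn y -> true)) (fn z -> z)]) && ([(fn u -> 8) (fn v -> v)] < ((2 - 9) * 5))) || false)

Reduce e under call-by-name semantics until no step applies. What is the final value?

Answer: false

Derivation:
step 0: (((true || ((let x = true in (\y.true)) (\z.z))) && (((\u.8) (\v.v)) < ((2 - 9) * 5))) || false)
step 1: [let@0.0.1.0] (((true || ((\y.true) (\z.z))) && (((\u.8) (\v.v)) < ((2 - 9) * 5))) || false)
step 2: [beta@0.0.1] (((true || true) && (((\u.8) (\v.v)) < ((2 - 9) * 5))) || false)
step 3: [delta@0.0] ((true && (((\u.8) (\v.v)) < ((2 - 9) * 5))) || false)
step 4: [beta@0.1.0] ((true && (8 < ((2 - 9) * 5))) || false)
step 5: [delta@0.1.1.0] ((true && (8 < (-7 * 5))) || false)
step 6: [delta@0.1.1] ((true && (8 < -35)) || false)
step 7: [delta@0.1] ((true && false) || false)
step 8: [delta@0] (false || false)
step 9: [delta@root] false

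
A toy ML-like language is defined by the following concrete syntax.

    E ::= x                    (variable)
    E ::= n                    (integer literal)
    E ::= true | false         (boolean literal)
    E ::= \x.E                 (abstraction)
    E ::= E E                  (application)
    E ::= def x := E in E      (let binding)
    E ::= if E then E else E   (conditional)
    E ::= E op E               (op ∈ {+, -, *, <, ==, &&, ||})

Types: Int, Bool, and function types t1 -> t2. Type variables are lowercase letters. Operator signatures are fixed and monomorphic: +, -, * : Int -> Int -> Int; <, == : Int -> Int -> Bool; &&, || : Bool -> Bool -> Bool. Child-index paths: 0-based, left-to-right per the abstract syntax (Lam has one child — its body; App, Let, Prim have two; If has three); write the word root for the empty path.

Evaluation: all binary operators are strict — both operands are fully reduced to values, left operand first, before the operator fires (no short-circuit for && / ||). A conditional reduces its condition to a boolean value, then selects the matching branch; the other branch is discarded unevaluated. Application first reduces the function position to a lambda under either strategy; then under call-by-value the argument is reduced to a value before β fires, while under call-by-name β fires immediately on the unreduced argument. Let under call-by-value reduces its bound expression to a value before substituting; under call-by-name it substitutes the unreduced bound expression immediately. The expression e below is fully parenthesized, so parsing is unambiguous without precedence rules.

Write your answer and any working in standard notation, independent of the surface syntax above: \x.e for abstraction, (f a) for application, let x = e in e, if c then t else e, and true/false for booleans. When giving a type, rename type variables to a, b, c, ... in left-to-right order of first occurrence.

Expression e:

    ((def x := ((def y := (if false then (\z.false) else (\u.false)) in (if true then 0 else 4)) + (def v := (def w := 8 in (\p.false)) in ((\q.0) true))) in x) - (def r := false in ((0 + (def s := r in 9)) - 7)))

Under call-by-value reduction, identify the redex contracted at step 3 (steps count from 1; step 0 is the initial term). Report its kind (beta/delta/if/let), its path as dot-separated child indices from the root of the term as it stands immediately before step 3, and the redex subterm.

Answer: if at 0.0.0 : (if true then 0 else 4)

Trace:
step 0: ((let x = ((let y = (if false then (\z.false) else (\u.false)) in (if true then 0 else 4)) + (let v = (let w = 8 in (\p.false)) in ((\q.0) true))) in x) - (let r = false in ((0 + (let s = r in 9)) - 7)))
step 1: [if@0.0.0.0] ((let x = ((let y = (\u.false) in (if true then 0 else 4)) + (let v = (let w = 8 in (\p.false)) in ((\q.0) true))) in x) - (let r = false in ((0 + (let s = r in 9)) - 7)))
step 2: [let@0.0.0] ((let x = ((if true then 0 else 4) + (let v = (let w = 8 in (\p.false)) in ((\q.0) true))) in x) - (let r = false in ((0 + (let s = r in 9)) - 7)))
step 3: [if@0.0.0] ((let x = (0 + (let v = (let w = 8 in (\p.false)) in ((\q.0) true))) in x) - (let r = false in ((0 + (let s = r in 9)) - 7)))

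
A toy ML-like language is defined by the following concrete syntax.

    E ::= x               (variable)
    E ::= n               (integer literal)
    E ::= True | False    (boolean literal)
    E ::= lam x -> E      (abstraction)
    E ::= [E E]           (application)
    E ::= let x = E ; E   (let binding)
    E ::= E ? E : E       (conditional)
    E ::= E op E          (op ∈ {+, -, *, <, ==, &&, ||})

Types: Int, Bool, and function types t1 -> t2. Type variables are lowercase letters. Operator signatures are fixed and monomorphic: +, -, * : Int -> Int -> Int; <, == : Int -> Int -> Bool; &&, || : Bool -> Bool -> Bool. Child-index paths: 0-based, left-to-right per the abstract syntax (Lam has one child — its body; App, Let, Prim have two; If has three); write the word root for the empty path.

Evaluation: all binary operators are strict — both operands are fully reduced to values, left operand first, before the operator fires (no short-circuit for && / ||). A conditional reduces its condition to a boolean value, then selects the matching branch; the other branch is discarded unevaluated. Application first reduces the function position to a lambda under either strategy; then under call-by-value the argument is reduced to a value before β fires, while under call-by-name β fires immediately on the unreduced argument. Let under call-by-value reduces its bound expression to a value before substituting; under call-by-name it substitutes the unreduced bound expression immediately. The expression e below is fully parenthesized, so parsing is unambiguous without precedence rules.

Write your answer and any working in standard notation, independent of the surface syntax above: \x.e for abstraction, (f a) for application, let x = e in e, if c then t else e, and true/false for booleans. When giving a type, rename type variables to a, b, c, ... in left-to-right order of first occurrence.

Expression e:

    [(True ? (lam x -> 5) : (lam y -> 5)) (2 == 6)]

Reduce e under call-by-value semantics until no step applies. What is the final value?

Working:
step 0: ((if true then (\x.5) else (\y.5)) (2 == 6))
step 1: [if@0] ((\x.5) (2 == 6))
step 2: [delta@1] ((\x.5) false)
step 3: [beta@root] 5

Answer: 5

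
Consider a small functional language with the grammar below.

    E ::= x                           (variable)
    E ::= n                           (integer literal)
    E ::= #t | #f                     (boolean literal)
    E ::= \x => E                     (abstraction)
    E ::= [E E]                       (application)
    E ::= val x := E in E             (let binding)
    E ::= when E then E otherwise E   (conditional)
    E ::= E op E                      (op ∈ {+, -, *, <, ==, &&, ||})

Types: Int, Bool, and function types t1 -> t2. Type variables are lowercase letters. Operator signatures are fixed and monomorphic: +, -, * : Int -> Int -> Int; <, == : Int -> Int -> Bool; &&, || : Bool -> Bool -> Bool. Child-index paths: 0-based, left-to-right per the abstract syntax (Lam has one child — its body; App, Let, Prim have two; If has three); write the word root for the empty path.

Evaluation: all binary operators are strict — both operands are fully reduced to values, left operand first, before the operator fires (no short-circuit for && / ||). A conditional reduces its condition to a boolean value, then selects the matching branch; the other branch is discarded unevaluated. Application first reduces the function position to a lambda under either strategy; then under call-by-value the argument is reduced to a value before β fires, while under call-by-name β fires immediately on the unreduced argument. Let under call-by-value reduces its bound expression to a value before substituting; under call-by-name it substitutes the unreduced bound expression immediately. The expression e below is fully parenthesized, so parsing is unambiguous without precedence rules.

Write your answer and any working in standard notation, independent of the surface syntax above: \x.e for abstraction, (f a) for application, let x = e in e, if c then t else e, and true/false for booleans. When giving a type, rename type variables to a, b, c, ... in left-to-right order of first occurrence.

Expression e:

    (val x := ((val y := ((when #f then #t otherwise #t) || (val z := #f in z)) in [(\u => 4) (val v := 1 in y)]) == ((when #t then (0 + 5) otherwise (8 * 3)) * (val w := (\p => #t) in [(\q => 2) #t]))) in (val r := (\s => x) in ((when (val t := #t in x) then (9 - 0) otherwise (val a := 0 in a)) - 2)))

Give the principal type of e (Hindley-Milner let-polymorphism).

Derivation:
  unify Bool ~ Bool
  unify Bool ~ Bool
  unify Bool ~ Bool
let z : Bool
z : Bool
  unify Bool ~ Bool
let y : Bool
\u._ : a -> Int
let v : Int
y : Bool
  unify a -> Int ~ Bool -> b
  unify a ~ Bool
  unify Int ~ b
_ _ : Int
  unify Int ~ Int
  unify Bool ~ Bool
  unify Int ~ Int
  unify Int ~ Int
  unify Int ~ Int
  unify Int ~ Int
  unify Int ~ Int
  unify Int ~ Int
\p._ : c -> Bool
let w : forall. c -> Bool
\q._ : d -> Int
  unify d -> Int ~ Bool -> e
  unify d ~ Bool
  unify Int ~ e
_ _ : Int
  unify Int ~ Int
  unify Int ~ Int
let x : Bool
x : Bool
\s._ : f -> Bool
let r : forall. f -> Bool
let t : Bool
x : Bool
  unify Bool ~ Bool
  unify Int ~ Int
  unify Int ~ Int
let a : Int
a : Int
  unify Int ~ Int
  unify Int ~ Int
  unify Int ~ Int

Answer: Int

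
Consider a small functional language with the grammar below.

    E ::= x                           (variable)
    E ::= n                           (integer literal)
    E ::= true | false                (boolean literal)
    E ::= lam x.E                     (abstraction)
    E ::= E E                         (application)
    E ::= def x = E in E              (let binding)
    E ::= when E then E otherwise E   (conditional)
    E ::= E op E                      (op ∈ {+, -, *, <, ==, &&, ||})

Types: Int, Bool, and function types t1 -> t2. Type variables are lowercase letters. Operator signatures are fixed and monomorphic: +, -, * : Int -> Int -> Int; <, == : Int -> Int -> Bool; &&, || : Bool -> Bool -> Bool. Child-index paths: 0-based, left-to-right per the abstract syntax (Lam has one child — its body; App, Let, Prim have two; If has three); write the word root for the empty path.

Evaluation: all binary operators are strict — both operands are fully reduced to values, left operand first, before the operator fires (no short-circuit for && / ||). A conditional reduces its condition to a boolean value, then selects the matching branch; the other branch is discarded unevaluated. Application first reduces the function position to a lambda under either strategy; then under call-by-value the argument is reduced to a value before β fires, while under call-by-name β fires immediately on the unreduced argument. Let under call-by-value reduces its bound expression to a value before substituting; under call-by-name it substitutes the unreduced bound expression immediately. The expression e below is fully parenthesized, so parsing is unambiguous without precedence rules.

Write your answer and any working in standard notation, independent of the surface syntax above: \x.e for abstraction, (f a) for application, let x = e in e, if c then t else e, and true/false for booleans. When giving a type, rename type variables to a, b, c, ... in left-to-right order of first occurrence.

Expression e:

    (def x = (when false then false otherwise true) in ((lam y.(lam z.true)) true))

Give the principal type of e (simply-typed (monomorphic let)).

Answer: a -> Bool

Derivation:
  unify Bool ~ Bool
  unify Bool ~ Bool
let x : Bool
\z._ : b -> Bool
\y._ : a -> b -> Bool
  unify a -> b -> Bool ~ Bool -> c
  unify a ~ Bool
  unify b -> Bool ~ c
_ _ : b -> Bool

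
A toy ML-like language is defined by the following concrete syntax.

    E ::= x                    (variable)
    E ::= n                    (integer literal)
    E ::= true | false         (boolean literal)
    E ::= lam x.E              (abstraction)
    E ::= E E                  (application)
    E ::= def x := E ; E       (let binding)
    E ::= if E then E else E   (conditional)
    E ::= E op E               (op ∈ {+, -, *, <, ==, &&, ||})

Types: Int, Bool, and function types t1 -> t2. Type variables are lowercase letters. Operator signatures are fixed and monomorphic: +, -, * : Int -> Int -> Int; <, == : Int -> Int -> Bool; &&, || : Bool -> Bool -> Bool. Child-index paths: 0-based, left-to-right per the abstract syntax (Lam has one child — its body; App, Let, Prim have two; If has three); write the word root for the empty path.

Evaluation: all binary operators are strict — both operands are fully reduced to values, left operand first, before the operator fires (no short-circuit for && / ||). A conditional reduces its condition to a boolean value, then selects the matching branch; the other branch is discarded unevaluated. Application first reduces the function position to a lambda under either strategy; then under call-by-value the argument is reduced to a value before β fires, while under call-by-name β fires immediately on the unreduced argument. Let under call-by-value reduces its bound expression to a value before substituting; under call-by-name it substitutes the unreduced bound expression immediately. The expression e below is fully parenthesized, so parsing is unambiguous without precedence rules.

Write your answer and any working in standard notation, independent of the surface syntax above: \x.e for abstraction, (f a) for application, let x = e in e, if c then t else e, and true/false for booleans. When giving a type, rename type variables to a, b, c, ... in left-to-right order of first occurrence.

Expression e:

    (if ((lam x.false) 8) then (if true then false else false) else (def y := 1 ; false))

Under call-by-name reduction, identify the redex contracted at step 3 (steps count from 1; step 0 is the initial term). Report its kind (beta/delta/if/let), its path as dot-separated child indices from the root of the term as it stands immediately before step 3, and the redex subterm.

Trace:
step 0: (if ((\x.false) 8) then (if true then false else false) else (let y = 1 in false))
step 1: [beta@0] (if false then (if true then false else false) else (let y = 1 in false))
step 2: [if@root] (let y = 1 in false)
step 3: [let@root] false

Answer: let at root : (let y = 1 in false)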